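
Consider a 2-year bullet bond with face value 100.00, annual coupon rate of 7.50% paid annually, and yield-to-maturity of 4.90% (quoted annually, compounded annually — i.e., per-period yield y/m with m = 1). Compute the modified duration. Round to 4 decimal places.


Answer: Modified duration = 1.8416

Derivation:
Coupon per period c = face * coupon_rate / m = 7.500000
Periods per year m = 1; per-period yield y/m = 0.049000
Number of cashflows N = 2
Cashflows (t years, CF_t, discount factor 1/(1+y/m)^(m*t), PV):
  t = 1.0000: CF_t = 7.500000, DF = 0.953289, PV = 7.149666
  t = 2.0000: CF_t = 107.500000, DF = 0.908760, PV = 97.691660
Price P = sum_t PV_t = 104.841326
First compute Macaulay numerator sum_t t * PV_t:
  t * PV_t at t = 1.0000: 7.149666
  t * PV_t at t = 2.0000: 195.383319
Macaulay duration D = 202.532986 / 104.841326 = 1.931805
Modified duration = D / (1 + y/m) = 1.931805 / (1 + 0.049000) = 1.841568


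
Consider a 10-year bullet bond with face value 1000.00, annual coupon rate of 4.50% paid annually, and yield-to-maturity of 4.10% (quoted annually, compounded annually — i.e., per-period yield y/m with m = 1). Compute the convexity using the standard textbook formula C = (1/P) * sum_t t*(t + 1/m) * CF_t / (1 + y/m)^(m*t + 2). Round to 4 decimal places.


Answer: Convexity = 78.8045

Derivation:
Coupon per period c = face * coupon_rate / m = 45.000000
Periods per year m = 1; per-period yield y/m = 0.041000
Number of cashflows N = 10
Cashflows (t years, CF_t, discount factor 1/(1+y/m)^(m*t), PV):
  t = 1.0000: CF_t = 45.000000, DF = 0.960615, PV = 43.227666
  t = 2.0000: CF_t = 45.000000, DF = 0.922781, PV = 41.525135
  t = 3.0000: CF_t = 45.000000, DF = 0.886437, PV = 39.889659
  t = 4.0000: CF_t = 45.000000, DF = 0.851524, PV = 38.318597
  t = 5.0000: CF_t = 45.000000, DF = 0.817987, PV = 36.809411
  t = 6.0000: CF_t = 45.000000, DF = 0.785770, PV = 35.359665
  t = 7.0000: CF_t = 45.000000, DF = 0.754823, PV = 33.967017
  t = 8.0000: CF_t = 45.000000, DF = 0.725094, PV = 32.629219
  t = 9.0000: CF_t = 45.000000, DF = 0.696536, PV = 31.344110
  t = 10.0000: CF_t = 1045.000000, DF = 0.669103, PV = 699.212197
Price P = sum_t PV_t = 1032.282675
Convexity numerator sum_t t*(t + 1/m) * CF_t / (1+y/m)^(m*t + 2):
  t = 1.0000: term = 79.779318
  t = 2.0000: term = 229.911580
  t = 3.0000: term = 441.712930
  t = 4.0000: term = 707.193292
  t = 5.0000: term = 1019.010507
  t = 6.0000: term = 1370.427194
  t = 7.0000: term = 1755.270182
  t = 8.0000: term = 2167.892361
  t = 9.0000: term = 2603.136841
  t = 10.0000: term = 70974.153504
Convexity = (1/P) * sum = 81348.487710 / 1032.282675 = 78.804469


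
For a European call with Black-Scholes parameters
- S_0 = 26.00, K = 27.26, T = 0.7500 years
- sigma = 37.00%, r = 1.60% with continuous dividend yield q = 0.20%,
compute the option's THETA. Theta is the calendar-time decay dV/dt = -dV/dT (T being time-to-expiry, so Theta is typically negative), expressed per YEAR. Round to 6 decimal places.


d1 = 0.0452942576; d2 = -0.2751351418
phi(d1) = 0.3985332613; exp(-qT) = 0.9985011244; exp(-rT) = 0.9880717129
Theta = -S*exp(-qT)*phi(d1)*sigma/(2*sqrt(T)) - r*K*exp(-rT)*N(d2) + q*S*exp(-qT)*N(d1)
N(d1) = 0.5180636177; N(d2) = 0.3916062069; sqrt(T) = 0.8660254038
Term 1 = -26.0000 * 0.9985011244 * 0.3985332613 * 0.3700 / (2 * 0.8660254038) = -2.2101796511
Term 2 = -0.0160 * 27.2600 * 0.9880717129 * 0.3916062069 = -0.1687655764
Term 3 = 0.0020 * 26.0000 * 0.9985011244 * 0.5180636177 = 0.0268989294
Theta = -2.2101796511 + (-0.1687655764) + (0.0268989294) = -2.352046

Answer: Theta = -2.352046


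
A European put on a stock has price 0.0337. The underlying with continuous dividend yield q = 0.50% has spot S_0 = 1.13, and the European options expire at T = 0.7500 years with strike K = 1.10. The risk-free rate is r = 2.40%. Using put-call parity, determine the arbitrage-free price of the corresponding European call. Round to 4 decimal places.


Put-call parity: C - P = S_0 * exp(-qT) - K * exp(-rT).
S_0 * exp(-qT) = 1.1300 * 0.99625702 = 1.12577044
K * exp(-rT) = 1.1000 * 0.98216103 = 1.08037714
C = P + S*exp(-qT) - K*exp(-rT)
C = 0.0337 + 1.12577044 - 1.08037714 = 0.0791

Answer: Call price = 0.0791


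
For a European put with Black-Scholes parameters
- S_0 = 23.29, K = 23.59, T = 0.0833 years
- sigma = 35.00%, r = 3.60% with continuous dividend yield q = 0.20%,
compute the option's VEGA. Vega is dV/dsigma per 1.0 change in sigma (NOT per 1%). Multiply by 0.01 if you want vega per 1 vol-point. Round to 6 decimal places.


d1 = -0.0481555426; d2 = -0.1491716305
phi(d1) = 0.3984799836; exp(-qT) = 0.9998334139; exp(-rT) = 0.9970056919
Vega = S * exp(-qT) * phi(d1) * sqrt(T) = 23.2900 * 0.9998334139 * 0.3984799836 * 0.2886173938 = 2.678096

Answer: Vega = 2.678096


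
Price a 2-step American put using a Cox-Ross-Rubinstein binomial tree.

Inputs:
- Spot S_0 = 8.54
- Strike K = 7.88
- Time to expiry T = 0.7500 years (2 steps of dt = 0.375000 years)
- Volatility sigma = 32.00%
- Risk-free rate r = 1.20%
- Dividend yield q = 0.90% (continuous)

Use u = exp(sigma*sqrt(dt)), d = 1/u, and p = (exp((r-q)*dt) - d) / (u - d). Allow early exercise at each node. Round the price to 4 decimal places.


dt = T/N = 0.375000
u = exp(sigma*sqrt(dt)) = 1.216477; d = 1/u = 0.822046
p = (exp((r-q)*dt) - d) / (u - d) = 0.454020
Discount per step: exp(-r*dt) = 0.995510
Stock lattice S(k, i) with i counting down-moves:
  k=0: S(0,0) = 8.5400
  k=1: S(1,0) = 10.3887; S(1,1) = 7.0203
  k=2: S(2,0) = 12.6376; S(2,1) = 8.5400; S(2,2) = 5.7710
Terminal payoffs V(N, i) = max(K - S_T, 0):
  V(2,0) = 0.000000; V(2,1) = 0.000000; V(2,2) = 2.109016
Backward induction: V(k, i) = exp(-r*dt) * [p * V(k+1, i) + (1-p) * V(k+1, i+1)]; then take max(V_cont, immediate exercise) for American.
  V(1,0) = exp(-r*dt) * [p*0.000000 + (1-p)*0.000000] = 0.000000; exercise = 0.000000; V(1,0) = max -> 0.000000
  V(1,1) = exp(-r*dt) * [p*0.000000 + (1-p)*2.109016] = 1.146310; exercise = 0.859729; V(1,1) = max -> 1.146310
  V(0,0) = exp(-r*dt) * [p*0.000000 + (1-p)*1.146310] = 0.623052; exercise = 0.000000; V(0,0) = max -> 0.623052

Answer: Price = V(0,0) = 0.6231


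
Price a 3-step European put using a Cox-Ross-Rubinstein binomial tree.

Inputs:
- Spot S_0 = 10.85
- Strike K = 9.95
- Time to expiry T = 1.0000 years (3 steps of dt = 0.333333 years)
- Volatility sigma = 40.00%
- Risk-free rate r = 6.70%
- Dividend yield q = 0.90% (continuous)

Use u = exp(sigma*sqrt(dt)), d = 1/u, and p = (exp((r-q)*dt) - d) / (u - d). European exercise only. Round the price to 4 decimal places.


Answer: Price = V(0,0) = 1.0630

Derivation:
dt = T/N = 0.333333
u = exp(sigma*sqrt(dt)) = 1.259784; d = 1/u = 0.793787
p = (exp((r-q)*dt) - d) / (u - d) = 0.484412
Discount per step: exp(-r*dt) = 0.977914
Stock lattice S(k, i) with i counting down-moves:
  k=0: S(0,0) = 10.8500
  k=1: S(1,0) = 13.6687; S(1,1) = 8.6126
  k=2: S(2,0) = 17.2195; S(2,1) = 10.8500; S(2,2) = 6.8366
  k=3: S(3,0) = 21.6929; S(3,1) = 13.6687; S(3,2) = 8.6126; S(3,3) = 5.4268
Terminal payoffs V(N, i) = max(K - S_T, 0):
  V(3,0) = 0.000000; V(3,1) = 0.000000; V(3,2) = 1.337411; V(3,3) = 4.523227
Backward induction: V(k, i) = exp(-r*dt) * [p * V(k+1, i) + (1-p) * V(k+1, i+1)].
  V(2,0) = exp(-r*dt) * [p*0.000000 + (1-p)*0.000000] = 0.000000
  V(2,1) = exp(-r*dt) * [p*0.000000 + (1-p)*1.337411] = 0.674324
  V(2,2) = exp(-r*dt) * [p*1.337411 + (1-p)*4.523227] = 2.914164
  V(1,0) = exp(-r*dt) * [p*0.000000 + (1-p)*0.674324] = 0.339995
  V(1,1) = exp(-r*dt) * [p*0.674324 + (1-p)*2.914164] = 1.788760
  V(0,0) = exp(-r*dt) * [p*0.339995 + (1-p)*1.788760] = 1.062954


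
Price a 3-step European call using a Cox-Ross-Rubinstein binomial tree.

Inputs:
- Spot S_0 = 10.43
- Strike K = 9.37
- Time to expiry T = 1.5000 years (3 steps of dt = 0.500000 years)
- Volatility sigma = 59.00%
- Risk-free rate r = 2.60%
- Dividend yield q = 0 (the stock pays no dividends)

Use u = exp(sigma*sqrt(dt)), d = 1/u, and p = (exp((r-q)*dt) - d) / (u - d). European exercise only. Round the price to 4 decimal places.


Answer: Price = V(0,0) = 3.6905

Derivation:
dt = T/N = 0.500000
u = exp(sigma*sqrt(dt)) = 1.517695; d = 1/u = 0.658894
p = (exp((r-q)*dt) - d) / (u - d) = 0.412425
Discount per step: exp(-r*dt) = 0.987084
Stock lattice S(k, i) with i counting down-moves:
  k=0: S(0,0) = 10.4300
  k=1: S(1,0) = 15.8296; S(1,1) = 6.8723
  k=2: S(2,0) = 24.0245; S(2,1) = 10.4300; S(2,2) = 4.5281
  k=3: S(3,0) = 36.4618; S(3,1) = 15.8296; S(3,2) = 6.8723; S(3,3) = 2.9835
Terminal payoffs V(N, i) = max(S_T - K, 0):
  V(3,0) = 27.091805; V(3,1) = 6.459563; V(3,2) = 0.000000; V(3,3) = 0.000000
Backward induction: V(k, i) = exp(-r*dt) * [p * V(k+1, i) + (1-p) * V(k+1, i+1)].
  V(2,0) = exp(-r*dt) * [p*27.091805 + (1-p)*6.459563] = 14.775477
  V(2,1) = exp(-r*dt) * [p*6.459563 + (1-p)*0.000000] = 2.629675
  V(2,2) = exp(-r*dt) * [p*0.000000 + (1-p)*0.000000] = 0.000000
  V(1,0) = exp(-r*dt) * [p*14.775477 + (1-p)*2.629675] = 7.540242
  V(1,1) = exp(-r*dt) * [p*2.629675 + (1-p)*0.000000] = 1.070536
  V(0,0) = exp(-r*dt) * [p*7.540242 + (1-p)*1.070536] = 3.690513


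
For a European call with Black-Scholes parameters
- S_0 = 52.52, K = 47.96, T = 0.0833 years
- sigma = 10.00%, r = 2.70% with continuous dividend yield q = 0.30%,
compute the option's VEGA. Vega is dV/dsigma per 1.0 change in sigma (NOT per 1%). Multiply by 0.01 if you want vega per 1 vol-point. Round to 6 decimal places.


Answer: Vega = 0.032738

Derivation:
d1 = 3.2306583484; d2 = 3.2017966090
phi(d1) = 0.0021602848; exp(-qT) = 0.9997501312; exp(-rT) = 0.9977534273
Vega = S * exp(-qT) * phi(d1) * sqrt(T) = 52.5200 * 0.9997501312 * 0.0021602848 * 0.2886173938 = 0.032738


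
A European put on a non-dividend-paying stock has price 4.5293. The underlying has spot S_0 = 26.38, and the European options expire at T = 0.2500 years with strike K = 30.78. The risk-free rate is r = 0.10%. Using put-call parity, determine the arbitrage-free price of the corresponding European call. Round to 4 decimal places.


Put-call parity: C - P = S_0 * exp(-qT) - K * exp(-rT).
S_0 * exp(-qT) = 26.3800 * 1.00000000 = 26.38000000
K * exp(-rT) = 30.7800 * 0.99975003 = 30.77230596
C = P + S*exp(-qT) - K*exp(-rT)
C = 4.5293 + 26.38000000 - 30.77230596 = 0.1370

Answer: Call price = 0.1370


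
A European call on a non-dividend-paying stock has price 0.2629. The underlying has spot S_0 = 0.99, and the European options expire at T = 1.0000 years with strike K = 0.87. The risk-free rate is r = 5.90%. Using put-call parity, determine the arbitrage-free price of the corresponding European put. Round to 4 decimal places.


Put-call parity: C - P = S_0 * exp(-qT) - K * exp(-rT).
S_0 * exp(-qT) = 0.9900 * 1.00000000 = 0.99000000
K * exp(-rT) = 0.8700 * 0.94270677 = 0.82015489
P = C - S*exp(-qT) + K*exp(-rT)
P = 0.2629 - 0.99000000 + 0.82015489 = 0.0931

Answer: Put price = 0.0931


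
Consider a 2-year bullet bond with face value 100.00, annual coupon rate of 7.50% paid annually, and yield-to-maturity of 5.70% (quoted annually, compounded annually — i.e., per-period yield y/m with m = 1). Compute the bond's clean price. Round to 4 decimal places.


Coupon per period c = face * coupon_rate / m = 7.500000
Periods per year m = 1; per-period yield y/m = 0.057000
Number of cashflows N = 2
Cashflows (t years, CF_t, discount factor 1/(1+y/m)^(m*t), PV):
  t = 1.0000: CF_t = 7.500000, DF = 0.946074, PV = 7.095553
  t = 2.0000: CF_t = 107.500000, DF = 0.895056, PV = 96.218479
Price P = sum_t PV_t = 103.314033

Answer: Price = 103.3140


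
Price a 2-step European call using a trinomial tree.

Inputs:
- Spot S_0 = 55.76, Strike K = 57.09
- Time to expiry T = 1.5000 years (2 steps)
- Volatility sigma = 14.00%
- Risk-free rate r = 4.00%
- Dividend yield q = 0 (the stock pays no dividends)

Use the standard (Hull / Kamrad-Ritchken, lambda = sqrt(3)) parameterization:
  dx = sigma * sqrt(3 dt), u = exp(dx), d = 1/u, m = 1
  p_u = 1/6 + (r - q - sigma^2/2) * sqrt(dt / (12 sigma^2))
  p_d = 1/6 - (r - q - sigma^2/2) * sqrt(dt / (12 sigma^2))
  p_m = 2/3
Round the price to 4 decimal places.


Answer: Price = V(0,0) = 4.5137

Derivation:
dt = T/N = 0.750000; dx = sigma*sqrt(3*dt) = 0.210000
u = exp(dx) = 1.233678; d = 1/u = 0.810584
p_u = 0.220595, p_m = 0.666667, p_d = 0.112738
Discount per step: exp(-r*dt) = 0.970446
Stock lattice S(k, j) with j the centered position index:
  k=0: S(0,+0) = 55.7600
  k=1: S(1,-1) = 45.1982; S(1,+0) = 55.7600; S(1,+1) = 68.7899
  k=2: S(2,-2) = 36.6369; S(2,-1) = 45.1982; S(2,+0) = 55.7600; S(2,+1) = 68.7899; S(2,+2) = 84.8646
Terminal payoffs V(N, j) = max(S_T - K, 0):
  V(2,-2) = 0.000000; V(2,-1) = 0.000000; V(2,+0) = 0.000000; V(2,+1) = 11.699889; V(2,+2) = 27.774576
Backward induction: V(k, j) = exp(-r*dt) * [p_u * V(k+1, j+1) + p_m * V(k+1, j) + p_d * V(k+1, j-1)]
  V(1,-1) = exp(-r*dt) * [p_u*0.000000 + p_m*0.000000 + p_d*0.000000] = 0.000000
  V(1,+0) = exp(-r*dt) * [p_u*11.699889 + p_m*0.000000 + p_d*0.000000] = 2.504661
  V(1,+1) = exp(-r*dt) * [p_u*27.774576 + p_m*11.699889 + p_d*0.000000] = 13.515264
  V(0,+0) = exp(-r*dt) * [p_u*13.515264 + p_m*2.504661 + p_d*0.000000] = 4.513714


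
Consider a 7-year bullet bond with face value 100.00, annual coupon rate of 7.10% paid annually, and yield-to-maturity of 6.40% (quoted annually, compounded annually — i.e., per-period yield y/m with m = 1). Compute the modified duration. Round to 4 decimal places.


Answer: Modified duration = 5.4305

Derivation:
Coupon per period c = face * coupon_rate / m = 7.100000
Periods per year m = 1; per-period yield y/m = 0.064000
Number of cashflows N = 7
Cashflows (t years, CF_t, discount factor 1/(1+y/m)^(m*t), PV):
  t = 1.0000: CF_t = 7.100000, DF = 0.939850, PV = 6.672932
  t = 2.0000: CF_t = 7.100000, DF = 0.883317, PV = 6.271553
  t = 3.0000: CF_t = 7.100000, DF = 0.830185, PV = 5.894317
  t = 4.0000: CF_t = 7.100000, DF = 0.780249, PV = 5.539771
  t = 5.0000: CF_t = 7.100000, DF = 0.733317, PV = 5.206552
  t = 6.0000: CF_t = 7.100000, DF = 0.689208, PV = 4.893376
  t = 7.0000: CF_t = 107.100000, DF = 0.647752, PV = 69.374214
Price P = sum_t PV_t = 103.852715
First compute Macaulay numerator sum_t t * PV_t:
  t * PV_t at t = 1.0000: 6.672932
  t * PV_t at t = 2.0000: 12.543106
  t * PV_t at t = 3.0000: 17.682950
  t * PV_t at t = 4.0000: 22.159085
  t * PV_t at t = 5.0000: 26.032760
  t * PV_t at t = 6.0000: 29.360256
  t * PV_t at t = 7.0000: 485.619497
Macaulay duration D = 600.070586 / 103.852715 = 5.778092
Modified duration = D / (1 + y/m) = 5.778092 / (1 + 0.064000) = 5.430538


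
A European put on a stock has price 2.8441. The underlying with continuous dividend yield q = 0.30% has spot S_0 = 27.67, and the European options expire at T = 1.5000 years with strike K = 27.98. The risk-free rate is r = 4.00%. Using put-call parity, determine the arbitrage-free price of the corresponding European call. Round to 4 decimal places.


Put-call parity: C - P = S_0 * exp(-qT) - K * exp(-rT).
S_0 * exp(-qT) = 27.6700 * 0.99551011 = 27.54576474
K * exp(-rT) = 27.9800 * 0.94176453 = 26.35057165
C = P + S*exp(-qT) - K*exp(-rT)
C = 2.8441 + 27.54576474 - 26.35057165 = 4.0393

Answer: Call price = 4.0393


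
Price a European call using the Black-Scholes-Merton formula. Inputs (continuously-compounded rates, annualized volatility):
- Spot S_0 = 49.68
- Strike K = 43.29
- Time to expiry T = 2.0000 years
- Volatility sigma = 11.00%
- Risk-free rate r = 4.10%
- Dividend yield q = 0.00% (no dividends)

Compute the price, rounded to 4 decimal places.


Answer: Price = 10.0448

Derivation:
d1 = (ln(S/K) + (r - q + 0.5*sigma^2) * T) / (sigma * sqrt(T)) = 1.48994326
d2 = d1 - sigma * sqrt(T) = 1.33437977
exp(-rT) = 0.92127196; exp(-qT) = 1.00000000
C = S_0 * exp(-qT) * N(d1) - K * exp(-rT) * N(d2)
N(d1) = 0.93188042; N(d2) = 0.90896029
C = 49.6800 * 1.00000000 * 0.93188042 - 43.2900 * 0.92127196 * 0.90896029 = 10.0448


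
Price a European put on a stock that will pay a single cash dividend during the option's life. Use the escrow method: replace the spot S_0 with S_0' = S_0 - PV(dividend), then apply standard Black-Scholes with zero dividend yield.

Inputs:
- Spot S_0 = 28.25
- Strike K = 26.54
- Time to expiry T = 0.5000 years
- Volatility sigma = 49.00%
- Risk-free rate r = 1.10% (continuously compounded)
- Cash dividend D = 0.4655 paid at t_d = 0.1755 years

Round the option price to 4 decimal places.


PV(D) = D * exp(-r * t_d) = 0.4655 * 0.99807136 = 0.46460222
S_0' = S_0 - PV(D) = 28.2500 - 0.46460222 = 27.78539778
d1 = (ln(S_0'/K) + (r + sigma^2/2)*T) / (sigma*sqrt(T)) = 0.32146689
d2 = d1 - sigma*sqrt(T) = -0.02501543
exp(-rT) = 0.99451510
N(-d1) = 0.37392830; N(-d2) = 0.50997867
P = K * exp(-rT) * N(-d2) - S_0' * N(-d1) = 26.5400 * 0.99451510 * 0.50997867 - 27.78539778 * 0.37392830 = 3.0709

Answer: Price = 3.0709


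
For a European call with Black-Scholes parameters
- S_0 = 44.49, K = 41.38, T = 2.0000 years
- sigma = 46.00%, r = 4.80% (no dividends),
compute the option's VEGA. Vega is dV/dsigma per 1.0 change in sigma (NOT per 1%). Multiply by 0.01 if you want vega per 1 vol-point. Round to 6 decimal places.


d1 = 0.5842343307; d2 = -0.0663039080
phi(d1) = 0.3363498603; exp(-qT) = 1.0000000000; exp(-rT) = 0.9084640161
Vega = S * exp(-qT) * phi(d1) * sqrt(T) = 44.4900 * 1.0000000000 * 0.3363498603 * 1.4142135624 = 21.162582

Answer: Vega = 21.162582


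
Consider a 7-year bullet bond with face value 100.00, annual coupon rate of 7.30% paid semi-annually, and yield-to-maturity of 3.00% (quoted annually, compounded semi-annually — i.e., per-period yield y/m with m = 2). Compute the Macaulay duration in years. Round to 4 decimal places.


Coupon per period c = face * coupon_rate / m = 3.650000
Periods per year m = 2; per-period yield y/m = 0.015000
Number of cashflows N = 14
Cashflows (t years, CF_t, discount factor 1/(1+y/m)^(m*t), PV):
  t = 0.5000: CF_t = 3.650000, DF = 0.985222, PV = 3.596059
  t = 1.0000: CF_t = 3.650000, DF = 0.970662, PV = 3.542915
  t = 1.5000: CF_t = 3.650000, DF = 0.956317, PV = 3.490557
  t = 2.0000: CF_t = 3.650000, DF = 0.942184, PV = 3.438972
  t = 2.5000: CF_t = 3.650000, DF = 0.928260, PV = 3.388150
  t = 3.0000: CF_t = 3.650000, DF = 0.914542, PV = 3.338079
  t = 3.5000: CF_t = 3.650000, DF = 0.901027, PV = 3.288748
  t = 4.0000: CF_t = 3.650000, DF = 0.887711, PV = 3.240146
  t = 4.5000: CF_t = 3.650000, DF = 0.874592, PV = 3.192262
  t = 5.0000: CF_t = 3.650000, DF = 0.861667, PV = 3.145085
  t = 5.5000: CF_t = 3.650000, DF = 0.848933, PV = 3.098606
  t = 6.0000: CF_t = 3.650000, DF = 0.836387, PV = 3.052814
  t = 6.5000: CF_t = 3.650000, DF = 0.824027, PV = 3.007699
  t = 7.0000: CF_t = 103.650000, DF = 0.811849, PV = 84.148178
Price P = sum_t PV_t = 126.968270
Macaulay numerator sum_t t * PV_t:
  t * PV_t at t = 0.5000: 1.798030
  t * PV_t at t = 1.0000: 3.542915
  t * PV_t at t = 1.5000: 5.235836
  t * PV_t at t = 2.0000: 6.877945
  t * PV_t at t = 2.5000: 8.470375
  t * PV_t at t = 3.0000: 10.014237
  t * PV_t at t = 3.5000: 11.510617
  t * PV_t at t = 4.0000: 12.960582
  t * PV_t at t = 4.5000: 14.365178
  t * PV_t at t = 5.0000: 15.725427
  t * PV_t at t = 5.5000: 17.042335
  t * PV_t at t = 6.0000: 18.316885
  t * PV_t at t = 6.5000: 19.550041
  t * PV_t at t = 7.0000: 589.037243
Macaulay duration D = (sum_t t * PV_t) / P = 734.447645 / 126.968270 = 5.784498

Answer: Macaulay duration = 5.7845 years


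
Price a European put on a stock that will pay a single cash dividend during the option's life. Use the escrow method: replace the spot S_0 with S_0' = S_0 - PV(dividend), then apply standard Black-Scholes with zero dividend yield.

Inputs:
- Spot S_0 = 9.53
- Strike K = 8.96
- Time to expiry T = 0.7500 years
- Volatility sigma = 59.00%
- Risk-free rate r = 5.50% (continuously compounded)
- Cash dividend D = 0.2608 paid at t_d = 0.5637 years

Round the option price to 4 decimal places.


Answer: Price = 1.4821

Derivation:
PV(D) = D * exp(-r * t_d) = 0.2608 * 0.96947218 = 0.25283834
S_0' = S_0 - PV(D) = 9.5300 - 0.25283834 = 9.27716166
d1 = (ln(S_0'/K) + (r + sigma^2/2)*T) / (sigma*sqrt(T)) = 0.40428790
d2 = d1 - sigma*sqrt(T) = -0.10666709
exp(-rT) = 0.95958920
N(-d1) = 0.34300051; N(-d2) = 0.54247346
P = K * exp(-rT) * N(-d2) - S_0' * N(-d1) = 8.9600 * 0.95958920 * 0.54247346 - 9.27716166 * 0.34300051 = 1.4821


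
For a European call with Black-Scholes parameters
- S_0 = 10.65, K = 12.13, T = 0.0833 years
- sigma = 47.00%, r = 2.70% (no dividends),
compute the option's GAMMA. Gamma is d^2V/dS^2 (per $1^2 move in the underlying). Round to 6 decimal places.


d1 = -0.8748403438; d2 = -1.0104905188
phi(d1) = 0.2720930034; exp(-qT) = 1.0000000000; exp(-rT) = 0.9977534273
Gamma = exp(-qT) * phi(d1) / (S * sigma * sqrt(T)) = 1.0000000000 * 0.2720930034 / (10.6500 * 0.4700 * 0.2886173938) = 0.188342

Answer: Gamma = 0.188342


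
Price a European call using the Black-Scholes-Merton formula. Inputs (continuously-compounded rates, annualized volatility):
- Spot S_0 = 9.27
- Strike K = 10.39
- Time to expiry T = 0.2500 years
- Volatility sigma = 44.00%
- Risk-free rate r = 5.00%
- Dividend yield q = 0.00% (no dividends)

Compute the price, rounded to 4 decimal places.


Answer: Price = 0.4490

Derivation:
d1 = (ln(S/K) + (r - q + 0.5*sigma^2) * T) / (sigma * sqrt(T)) = -0.35163830
d2 = d1 - sigma * sqrt(T) = -0.57163830
exp(-rT) = 0.98757780; exp(-qT) = 1.00000000
C = S_0 * exp(-qT) * N(d1) - K * exp(-rT) * N(d2)
N(d1) = 0.36255477; N(d2) = 0.28378352
C = 9.2700 * 1.00000000 * 0.36255477 - 10.3900 * 0.98757780 * 0.28378352 = 0.4490


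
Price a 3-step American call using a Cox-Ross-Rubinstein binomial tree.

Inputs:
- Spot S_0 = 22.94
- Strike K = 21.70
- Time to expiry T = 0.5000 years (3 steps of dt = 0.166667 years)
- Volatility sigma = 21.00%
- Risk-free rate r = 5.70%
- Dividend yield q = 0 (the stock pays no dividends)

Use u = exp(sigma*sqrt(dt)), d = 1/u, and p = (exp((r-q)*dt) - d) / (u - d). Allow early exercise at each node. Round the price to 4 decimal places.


Answer: Price = V(0,0) = 2.4569

Derivation:
dt = T/N = 0.166667
u = exp(sigma*sqrt(dt)) = 1.089514; d = 1/u = 0.917840
p = (exp((r-q)*dt) - d) / (u - d) = 0.534181
Discount per step: exp(-r*dt) = 0.990545
Stock lattice S(k, i) with i counting down-moves:
  k=0: S(0,0) = 22.9400
  k=1: S(1,0) = 24.9935; S(1,1) = 21.0553
  k=2: S(2,0) = 27.2307; S(2,1) = 22.9400; S(2,2) = 19.3254
  k=3: S(3,0) = 29.6683; S(3,1) = 24.9935; S(3,2) = 21.0553; S(3,3) = 17.7376
Terminal payoffs V(N, i) = max(S_T - K, 0):
  V(3,0) = 7.968282; V(3,1) = 3.293462; V(3,2) = 0.000000; V(3,3) = 0.000000
Backward induction: V(k, i) = exp(-r*dt) * [p * V(k+1, i) + (1-p) * V(k+1, i+1)]; then take max(V_cont, immediate exercise) for American.
  V(2,0) = exp(-r*dt) * [p*7.968282 + (1-p)*3.293462] = 5.735911; exercise = 5.530738; V(2,0) = max -> 5.735911
  V(2,1) = exp(-r*dt) * [p*3.293462 + (1-p)*0.000000] = 1.742671; exercise = 1.240000; V(2,1) = max -> 1.742671
  V(2,2) = exp(-r*dt) * [p*0.000000 + (1-p)*0.000000] = 0.000000; exercise = 0.000000; V(2,2) = max -> 0.000000
  V(1,0) = exp(-r*dt) * [p*5.735911 + (1-p)*1.742671] = 3.839139; exercise = 3.293462; V(1,0) = max -> 3.839139
  V(1,1) = exp(-r*dt) * [p*1.742671 + (1-p)*0.000000] = 0.922100; exercise = 0.000000; V(1,1) = max -> 0.922100
  V(0,0) = exp(-r*dt) * [p*3.839139 + (1-p)*0.922100] = 2.456875; exercise = 1.240000; V(0,0) = max -> 2.456875


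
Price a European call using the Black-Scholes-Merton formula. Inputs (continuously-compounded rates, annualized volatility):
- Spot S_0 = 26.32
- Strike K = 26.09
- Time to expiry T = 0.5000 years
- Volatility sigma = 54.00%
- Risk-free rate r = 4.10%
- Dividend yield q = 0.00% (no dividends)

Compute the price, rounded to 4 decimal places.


Answer: Price = 4.3187

Derivation:
d1 = (ln(S/K) + (r - q + 0.5*sigma^2) * T) / (sigma * sqrt(T)) = 0.26759280
d2 = d1 - sigma * sqrt(T) = -0.11424487
exp(-rT) = 0.97970870; exp(-qT) = 1.00000000
C = S_0 * exp(-qT) * N(d1) - K * exp(-rT) * N(d2)
N(d1) = 0.60549361; N(d2) = 0.45452184
C = 26.3200 * 1.00000000 * 0.60549361 - 26.0900 * 0.97970870 * 0.45452184 = 4.3187


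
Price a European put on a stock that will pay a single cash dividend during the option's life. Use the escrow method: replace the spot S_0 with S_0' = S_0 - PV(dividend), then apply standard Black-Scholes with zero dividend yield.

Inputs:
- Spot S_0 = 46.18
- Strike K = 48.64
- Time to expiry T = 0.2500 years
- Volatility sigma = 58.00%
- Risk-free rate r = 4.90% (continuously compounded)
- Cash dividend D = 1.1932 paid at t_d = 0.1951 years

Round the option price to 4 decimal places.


Answer: Price = 7.0239

Derivation:
PV(D) = D * exp(-r * t_d) = 1.1932 * 0.99048565 = 1.18184748
S_0' = S_0 - PV(D) = 46.1800 - 1.18184748 = 44.99815252
d1 = (ln(S_0'/K) + (r + sigma^2/2)*T) / (sigma*sqrt(T)) = -0.08112001
d2 = d1 - sigma*sqrt(T) = -0.37112001
exp(-rT) = 0.98782473
N(-d1) = 0.53232675; N(-d2) = 0.64472593
P = K * exp(-rT) * N(-d2) - S_0' * N(-d1) = 48.6400 * 0.98782473 * 0.64472593 - 44.99815252 * 0.53232675 = 7.0239


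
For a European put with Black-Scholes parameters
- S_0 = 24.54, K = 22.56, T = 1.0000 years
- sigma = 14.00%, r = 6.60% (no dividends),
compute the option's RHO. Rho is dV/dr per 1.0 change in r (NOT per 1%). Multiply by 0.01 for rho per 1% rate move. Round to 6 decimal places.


d1 = 1.1423286618; d2 = 1.0023286618
phi(d1) = 0.2077549707; exp(-qT) = 1.0000000000; exp(-rT) = 0.9361308643
N(-d2) = 0.1580924420
Rho = -K*T*exp(-rT)*N(-d2) = -22.5600 * 1.0000 * 0.9361308643 * 0.1580924420 = -3.338772

Answer: Rho = -3.338772


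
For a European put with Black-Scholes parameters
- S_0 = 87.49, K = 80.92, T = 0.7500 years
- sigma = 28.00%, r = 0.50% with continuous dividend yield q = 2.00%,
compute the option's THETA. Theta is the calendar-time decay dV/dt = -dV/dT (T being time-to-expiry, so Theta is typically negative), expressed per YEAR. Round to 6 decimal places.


Answer: Theta = -5.556844

Derivation:
d1 = 0.3967777405; d2 = 0.1542906274
phi(d1) = 0.3687431968; exp(-qT) = 0.9851119396; exp(-rT) = 0.9962570225
Theta = -S*exp(-qT)*phi(d1)*sigma/(2*sqrt(T)) + r*K*exp(-rT)*N(-d2) - q*S*exp(-qT)*N(-d1)
N(-d1) = 0.3457656834; N(-d2) = 0.4386902935; sqrt(T) = 0.8660254038
Term 1 = -87.4900 * 0.9851119396 * 0.3687431968 * 0.2800 / (2 * 0.8660254038) = -5.1376607049
Term 2 = 0.0050 * 80.9200 * 0.9962570225 * 0.4386902935 = 0.1768297364
Term 3 = -0.0200 * 87.4900 * 0.9851119396 * 0.3457656834 = -0.5960132067
Theta = -5.1376607049 + (0.1768297364) + (-0.5960132067) = -5.556844


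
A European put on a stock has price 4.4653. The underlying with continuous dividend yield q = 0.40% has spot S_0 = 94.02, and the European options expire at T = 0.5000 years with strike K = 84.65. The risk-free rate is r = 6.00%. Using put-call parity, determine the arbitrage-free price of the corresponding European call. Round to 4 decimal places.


Put-call parity: C - P = S_0 * exp(-qT) - K * exp(-rT).
S_0 * exp(-qT) = 94.0200 * 0.99800200 = 93.83214791
K * exp(-rT) = 84.6500 * 0.97044553 = 82.14821441
C = P + S*exp(-qT) - K*exp(-rT)
C = 4.4653 + 93.83214791 - 82.14821441 = 16.1492

Answer: Call price = 16.1492


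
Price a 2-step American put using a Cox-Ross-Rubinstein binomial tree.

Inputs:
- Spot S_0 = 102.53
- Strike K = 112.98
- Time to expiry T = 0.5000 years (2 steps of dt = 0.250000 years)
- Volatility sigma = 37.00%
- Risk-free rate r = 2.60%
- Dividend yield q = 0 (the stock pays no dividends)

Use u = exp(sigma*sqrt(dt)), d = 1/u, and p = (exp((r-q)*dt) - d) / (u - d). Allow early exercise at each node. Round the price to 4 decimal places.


dt = T/N = 0.250000
u = exp(sigma*sqrt(dt)) = 1.203218; d = 1/u = 0.831104
p = (exp((r-q)*dt) - d) / (u - d) = 0.471406
Discount per step: exp(-r*dt) = 0.993521
Stock lattice S(k, i) with i counting down-moves:
  k=0: S(0,0) = 102.5300
  k=1: S(1,0) = 123.3660; S(1,1) = 85.2131
  k=2: S(2,0) = 148.4362; S(2,1) = 102.5300; S(2,2) = 70.8210
Terminal payoffs V(N, i) = max(K - S_T, 0):
  V(2,0) = 0.000000; V(2,1) = 10.450000; V(2,2) = 42.159009
Backward induction: V(k, i) = exp(-r*dt) * [p * V(k+1, i) + (1-p) * V(k+1, i+1)]; then take max(V_cont, immediate exercise) for American.
  V(1,0) = exp(-r*dt) * [p*0.000000 + (1-p)*10.450000] = 5.488018; exercise = 0.000000; V(1,0) = max -> 5.488018
  V(1,1) = exp(-r*dt) * [p*10.450000 + (1-p)*42.159009] = 27.034889; exercise = 27.766878; V(1,1) = max -> 27.766878
  V(0,0) = exp(-r*dt) * [p*5.488018 + (1-p)*27.766878] = 17.152632; exercise = 10.450000; V(0,0) = max -> 17.152632

Answer: Price = V(0,0) = 17.1526


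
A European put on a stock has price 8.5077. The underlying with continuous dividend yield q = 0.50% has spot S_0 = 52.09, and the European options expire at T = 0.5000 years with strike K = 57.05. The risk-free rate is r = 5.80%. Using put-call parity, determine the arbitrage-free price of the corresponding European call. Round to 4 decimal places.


Answer: Call price = 5.0483

Derivation:
Put-call parity: C - P = S_0 * exp(-qT) - K * exp(-rT).
S_0 * exp(-qT) = 52.0900 * 0.99750312 = 51.95993765
K * exp(-rT) = 57.0500 * 0.97141646 = 55.41930930
C = P + S*exp(-qT) - K*exp(-rT)
C = 8.5077 + 51.95993765 - 55.41930930 = 5.0483


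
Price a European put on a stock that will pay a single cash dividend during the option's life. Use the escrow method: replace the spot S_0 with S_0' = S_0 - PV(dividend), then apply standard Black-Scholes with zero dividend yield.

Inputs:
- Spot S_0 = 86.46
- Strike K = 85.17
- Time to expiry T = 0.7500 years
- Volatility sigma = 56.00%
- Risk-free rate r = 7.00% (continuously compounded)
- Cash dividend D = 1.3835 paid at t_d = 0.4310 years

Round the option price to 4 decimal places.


PV(D) = D * exp(-r * t_d) = 1.3835 * 0.97028057 = 1.34238317
S_0' = S_0 - PV(D) = 86.4600 - 1.34238317 = 85.11761683
d1 = (ln(S_0'/K) + (r + sigma^2/2)*T) / (sigma*sqrt(T)) = 0.34947170
d2 = d1 - sigma*sqrt(T) = -0.13550252
exp(-rT) = 0.94885432
N(-d1) = 0.36336761; N(-d2) = 0.55389272
P = K * exp(-rT) * N(-d2) - S_0' * N(-d1) = 85.1700 * 0.94885432 * 0.55389272 - 85.11761683 * 0.36336761 = 13.8333

Answer: Price = 13.8333


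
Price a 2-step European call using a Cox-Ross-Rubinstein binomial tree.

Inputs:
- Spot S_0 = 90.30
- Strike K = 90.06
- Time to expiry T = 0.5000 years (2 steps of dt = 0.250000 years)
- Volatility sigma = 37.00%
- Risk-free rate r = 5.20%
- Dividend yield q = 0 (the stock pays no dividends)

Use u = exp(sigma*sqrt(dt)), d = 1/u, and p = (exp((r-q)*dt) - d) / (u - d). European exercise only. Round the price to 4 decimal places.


dt = T/N = 0.250000
u = exp(sigma*sqrt(dt)) = 1.203218; d = 1/u = 0.831104
p = (exp((r-q)*dt) - d) / (u - d) = 0.489045
Discount per step: exp(-r*dt) = 0.987084
Stock lattice S(k, i) with i counting down-moves:
  k=0: S(0,0) = 90.3000
  k=1: S(1,0) = 108.6506; S(1,1) = 75.0487
  k=2: S(2,0) = 130.7304; S(2,1) = 90.3000; S(2,2) = 62.3733
Terminal payoffs V(N, i) = max(S_T - K, 0):
  V(2,0) = 40.670436; V(2,1) = 0.240000; V(2,2) = 0.000000
Backward induction: V(k, i) = exp(-r*dt) * [p * V(k+1, i) + (1-p) * V(k+1, i+1)].
  V(1,0) = exp(-r*dt) * [p*40.670436 + (1-p)*0.240000] = 19.753828
  V(1,1) = exp(-r*dt) * [p*0.240000 + (1-p)*0.000000] = 0.115855
  V(0,0) = exp(-r*dt) * [p*19.753828 + (1-p)*0.115855] = 9.594170

Answer: Price = V(0,0) = 9.5942


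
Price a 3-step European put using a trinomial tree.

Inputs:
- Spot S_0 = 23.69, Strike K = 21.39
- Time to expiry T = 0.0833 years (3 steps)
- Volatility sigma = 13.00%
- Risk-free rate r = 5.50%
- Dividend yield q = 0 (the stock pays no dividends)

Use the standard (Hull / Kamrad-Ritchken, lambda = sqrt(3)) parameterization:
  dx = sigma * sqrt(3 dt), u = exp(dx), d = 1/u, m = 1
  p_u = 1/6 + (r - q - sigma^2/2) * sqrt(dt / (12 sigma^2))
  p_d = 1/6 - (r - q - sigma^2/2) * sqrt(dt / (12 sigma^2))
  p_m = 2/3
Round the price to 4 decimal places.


dt = T/N = 0.027767; dx = sigma*sqrt(3*dt) = 0.037520
u = exp(dx) = 1.038233; d = 1/u = 0.963175
p_u = 0.183891, p_m = 0.666667, p_d = 0.149442
Discount per step: exp(-r*dt) = 0.998474
Stock lattice S(k, j) with j the centered position index:
  k=0: S(0,+0) = 23.6900
  k=1: S(1,-1) = 22.8176; S(1,+0) = 23.6900; S(1,+1) = 24.5957
  k=2: S(2,-2) = 21.9774; S(2,-1) = 22.8176; S(2,+0) = 23.6900; S(2,+1) = 24.5957; S(2,+2) = 25.5361
  k=3: S(3,-3) = 21.1680; S(3,-2) = 21.9774; S(3,-1) = 22.8176; S(3,+0) = 23.6900; S(3,+1) = 24.5957; S(3,+2) = 25.5361; S(3,+3) = 26.5124
Terminal payoffs V(N, j) = max(K - S_T, 0):
  V(3,-3) = 0.221966; V(3,-2) = 0.000000; V(3,-1) = 0.000000; V(3,+0) = 0.000000; V(3,+1) = 0.000000; V(3,+2) = 0.000000; V(3,+3) = 0.000000
Backward induction: V(k, j) = exp(-r*dt) * [p_u * V(k+1, j+1) + p_m * V(k+1, j) + p_d * V(k+1, j-1)]
  V(2,-2) = exp(-r*dt) * [p_u*0.000000 + p_m*0.000000 + p_d*0.221966] = 0.033120
  V(2,-1) = exp(-r*dt) * [p_u*0.000000 + p_m*0.000000 + p_d*0.000000] = 0.000000
  V(2,+0) = exp(-r*dt) * [p_u*0.000000 + p_m*0.000000 + p_d*0.000000] = 0.000000
  V(2,+1) = exp(-r*dt) * [p_u*0.000000 + p_m*0.000000 + p_d*0.000000] = 0.000000
  V(2,+2) = exp(-r*dt) * [p_u*0.000000 + p_m*0.000000 + p_d*0.000000] = 0.000000
  V(1,-1) = exp(-r*dt) * [p_u*0.000000 + p_m*0.000000 + p_d*0.033120] = 0.004942
  V(1,+0) = exp(-r*dt) * [p_u*0.000000 + p_m*0.000000 + p_d*0.000000] = 0.000000
  V(1,+1) = exp(-r*dt) * [p_u*0.000000 + p_m*0.000000 + p_d*0.000000] = 0.000000
  V(0,+0) = exp(-r*dt) * [p_u*0.000000 + p_m*0.000000 + p_d*0.004942] = 0.000737

Answer: Price = V(0,0) = 0.0007


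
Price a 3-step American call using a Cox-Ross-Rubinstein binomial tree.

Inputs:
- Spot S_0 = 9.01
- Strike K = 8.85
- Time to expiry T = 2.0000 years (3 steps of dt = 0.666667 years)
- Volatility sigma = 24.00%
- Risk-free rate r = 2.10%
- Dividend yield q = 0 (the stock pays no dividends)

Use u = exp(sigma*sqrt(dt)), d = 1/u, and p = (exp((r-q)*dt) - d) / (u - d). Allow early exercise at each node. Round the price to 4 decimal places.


dt = T/N = 0.666667
u = exp(sigma*sqrt(dt)) = 1.216477; d = 1/u = 0.822046
p = (exp((r-q)*dt) - d) / (u - d) = 0.486910
Discount per step: exp(-r*dt) = 0.986098
Stock lattice S(k, i) with i counting down-moves:
  k=0: S(0,0) = 9.0100
  k=1: S(1,0) = 10.9605; S(1,1) = 7.4066
  k=2: S(2,0) = 13.3332; S(2,1) = 9.0100; S(2,2) = 6.0886
  k=3: S(3,0) = 16.2195; S(3,1) = 10.9605; S(3,2) = 7.4066; S(3,3) = 5.0051
Terminal payoffs V(N, i) = max(S_T - K, 0):
  V(3,0) = 7.369474; V(3,1) = 2.110460; V(3,2) = 0.000000; V(3,3) = 0.000000
Backward induction: V(k, i) = exp(-r*dt) * [p * V(k+1, i) + (1-p) * V(k+1, i+1)]; then take max(V_cont, immediate exercise) for American.
  V(2,0) = exp(-r*dt) * [p*7.369474 + (1-p)*2.110460] = 4.606187; exercise = 4.483150; V(2,0) = max -> 4.606187
  V(2,1) = exp(-r*dt) * [p*2.110460 + (1-p)*0.000000] = 1.013318; exercise = 0.160000; V(2,1) = max -> 1.013318
  V(2,2) = exp(-r*dt) * [p*0.000000 + (1-p)*0.000000] = 0.000000; exercise = 0.000000; V(2,2) = max -> 0.000000
  V(1,0) = exp(-r*dt) * [p*4.606187 + (1-p)*1.013318] = 2.724314; exercise = 2.110460; V(1,0) = max -> 2.724314
  V(1,1) = exp(-r*dt) * [p*1.013318 + (1-p)*0.000000] = 0.486535; exercise = 0.000000; V(1,1) = max -> 0.486535
  V(0,0) = exp(-r*dt) * [p*2.724314 + (1-p)*0.486535] = 1.554220; exercise = 0.160000; V(0,0) = max -> 1.554220

Answer: Price = V(0,0) = 1.5542


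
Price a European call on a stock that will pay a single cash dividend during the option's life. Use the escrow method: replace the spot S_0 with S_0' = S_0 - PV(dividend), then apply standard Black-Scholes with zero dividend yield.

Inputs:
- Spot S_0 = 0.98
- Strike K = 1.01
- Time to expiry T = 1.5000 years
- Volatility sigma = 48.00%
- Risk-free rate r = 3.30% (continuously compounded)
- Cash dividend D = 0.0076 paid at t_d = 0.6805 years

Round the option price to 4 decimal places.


PV(D) = D * exp(-r * t_d) = 0.0076 * 0.97779377 = 0.00743123
S_0' = S_0 - PV(D) = 0.9800 - 0.00743123 = 0.97256877
d1 = (ln(S_0'/K) + (r + sigma^2/2)*T) / (sigma*sqrt(T)) = 0.31390071
d2 = d1 - sigma*sqrt(T) = -0.27397683
exp(-rT) = 0.95170516
N(d1) = 0.62320177; N(d2) = 0.39205121
C = S_0' * N(d1) - K * exp(-rT) * N(d2) = 0.97256877 * 0.62320177 - 1.0100 * 0.95170516 * 0.39205121 = 0.2293

Answer: Price = 0.2293


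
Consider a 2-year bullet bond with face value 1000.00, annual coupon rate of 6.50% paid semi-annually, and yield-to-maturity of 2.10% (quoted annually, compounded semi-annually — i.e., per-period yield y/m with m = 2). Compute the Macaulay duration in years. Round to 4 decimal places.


Coupon per period c = face * coupon_rate / m = 32.500000
Periods per year m = 2; per-period yield y/m = 0.010500
Number of cashflows N = 4
Cashflows (t years, CF_t, discount factor 1/(1+y/m)^(m*t), PV):
  t = 0.5000: CF_t = 32.500000, DF = 0.989609, PV = 32.162296
  t = 1.0000: CF_t = 32.500000, DF = 0.979326, PV = 31.828101
  t = 1.5000: CF_t = 32.500000, DF = 0.969150, PV = 31.497378
  t = 2.0000: CF_t = 1032.500000, DF = 0.959080, PV = 990.249858
Price P = sum_t PV_t = 1085.737633
Macaulay numerator sum_t t * PV_t:
  t * PV_t at t = 0.5000: 16.081148
  t * PV_t at t = 1.0000: 31.828101
  t * PV_t at t = 1.5000: 47.246068
  t * PV_t at t = 2.0000: 1980.499717
Macaulay duration D = (sum_t t * PV_t) / P = 2075.655033 / 1085.737633 = 1.911746

Answer: Macaulay duration = 1.9117 years


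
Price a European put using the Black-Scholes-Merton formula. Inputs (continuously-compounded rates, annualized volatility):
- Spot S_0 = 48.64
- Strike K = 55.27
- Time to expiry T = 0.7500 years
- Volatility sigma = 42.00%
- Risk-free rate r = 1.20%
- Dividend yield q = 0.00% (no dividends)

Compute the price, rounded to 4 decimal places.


Answer: Price = 10.9189

Derivation:
d1 = (ln(S/K) + (r - q + 0.5*sigma^2) * T) / (sigma * sqrt(T)) = -0.14470605
d2 = d1 - sigma * sqrt(T) = -0.50843672
exp(-rT) = 0.99104038; exp(-qT) = 1.00000000
P = K * exp(-rT) * N(-d2) - S_0 * exp(-qT) * N(-d1)
N(-d1) = 0.55752852; N(-d2) = 0.69442645
P = 55.2700 * 0.99104038 * 0.69442645 - 48.6400 * 1.00000000 * 0.55752852 = 10.9189


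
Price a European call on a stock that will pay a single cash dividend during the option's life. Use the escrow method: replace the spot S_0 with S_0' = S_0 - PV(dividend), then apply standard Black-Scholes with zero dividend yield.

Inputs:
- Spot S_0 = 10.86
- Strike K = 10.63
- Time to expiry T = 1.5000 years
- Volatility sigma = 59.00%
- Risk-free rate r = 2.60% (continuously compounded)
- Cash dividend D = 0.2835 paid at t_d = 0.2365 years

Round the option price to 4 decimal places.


PV(D) = D * exp(-r * t_d) = 0.2835 * 0.99386987 = 0.28176211
S_0' = S_0 - PV(D) = 10.8600 - 0.28176211 = 10.57823789
d1 = (ln(S_0'/K) + (r + sigma^2/2)*T) / (sigma*sqrt(T)) = 0.40851631
d2 = d1 - sigma*sqrt(T) = -0.31408317
exp(-rT) = 0.96175071
N(d1) = 0.65855267; N(d2) = 0.37672894
C = S_0' * N(d1) - K * exp(-rT) * N(d2) = 10.57823789 * 0.65855267 - 10.6300 * 0.96175071 * 0.37672894 = 3.1149

Answer: Price = 3.1149


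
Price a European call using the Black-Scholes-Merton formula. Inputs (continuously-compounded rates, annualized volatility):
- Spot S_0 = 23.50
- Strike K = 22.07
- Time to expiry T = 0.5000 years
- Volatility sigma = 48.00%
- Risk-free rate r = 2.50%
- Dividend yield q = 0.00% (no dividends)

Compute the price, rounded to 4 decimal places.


Answer: Price = 3.9781

Derivation:
d1 = (ln(S/K) + (r - q + 0.5*sigma^2) * T) / (sigma * sqrt(T)) = 0.39150499
d2 = d1 - sigma * sqrt(T) = 0.05209374
exp(-rT) = 0.98757780; exp(-qT) = 1.00000000
C = S_0 * exp(-qT) * N(d1) - K * exp(-rT) * N(d2)
N(d1) = 0.65228800; N(d2) = 0.52077300
C = 23.5000 * 1.00000000 * 0.65228800 - 22.0700 * 0.98757780 * 0.52077300 = 3.9781


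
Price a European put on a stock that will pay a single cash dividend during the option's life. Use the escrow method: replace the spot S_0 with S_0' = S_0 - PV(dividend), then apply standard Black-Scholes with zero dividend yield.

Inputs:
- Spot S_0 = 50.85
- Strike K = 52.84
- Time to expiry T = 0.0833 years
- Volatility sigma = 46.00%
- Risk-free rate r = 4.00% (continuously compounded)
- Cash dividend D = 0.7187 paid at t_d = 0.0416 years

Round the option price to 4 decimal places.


Answer: Price = 4.1711

Derivation:
PV(D) = D * exp(-r * t_d) = 0.7187 * 0.99833738 = 0.71750508
S_0' = S_0 - PV(D) = 50.8500 - 0.71750508 = 50.13249492
d1 = (ln(S_0'/K) + (r + sigma^2/2)*T) / (sigma*sqrt(T)) = -0.30470564
d2 = d1 - sigma*sqrt(T) = -0.43746965
exp(-rT) = 0.99667354
N(-d1) = 0.61970482; N(-d2) = 0.66911461
P = K * exp(-rT) * N(-d2) - S_0' * N(-d1) = 52.8400 * 0.99667354 * 0.66911461 - 50.13249492 * 0.61970482 = 4.1711
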